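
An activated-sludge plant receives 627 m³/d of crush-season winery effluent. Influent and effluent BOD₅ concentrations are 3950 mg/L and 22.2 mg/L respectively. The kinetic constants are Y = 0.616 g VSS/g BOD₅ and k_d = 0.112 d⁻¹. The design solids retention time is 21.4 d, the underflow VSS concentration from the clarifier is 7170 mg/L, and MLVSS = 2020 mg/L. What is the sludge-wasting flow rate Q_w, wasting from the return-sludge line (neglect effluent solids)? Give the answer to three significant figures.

Q_w ≈ 62.3 m³/d

From the SRT design equation V = Y Q (S₀−S) θ_c / [X (1 + k_d θ_c)] = 0.616 × 627 × (3950 − 22.2) × 21.4 / [2020 × (1 + 0.112 × 21.4)] = 3.25×10^7 / 6862 = 4731 m³.
Q_w = (V·X)/(θ_c X_r) = 4731 × 2020 / (21.4 × 7170) = 62.29 m³/d.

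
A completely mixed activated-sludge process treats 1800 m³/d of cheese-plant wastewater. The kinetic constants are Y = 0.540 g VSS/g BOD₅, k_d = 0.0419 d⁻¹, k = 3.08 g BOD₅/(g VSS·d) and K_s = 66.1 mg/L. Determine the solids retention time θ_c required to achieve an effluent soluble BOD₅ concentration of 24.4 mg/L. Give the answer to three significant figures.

Specific growth rate at S = 24.4 mg/L: μ = YkS/(K_s+S) = 0.540·3.08·24.4/(66.1+24.4) = 0.4484 d⁻¹.
Then 1/θ_c = μ − k_d = 0.4484 − 0.0419 = 0.4065 d⁻¹, giving θ_c = 2.460 d.

θ_c ≈ 2.46 d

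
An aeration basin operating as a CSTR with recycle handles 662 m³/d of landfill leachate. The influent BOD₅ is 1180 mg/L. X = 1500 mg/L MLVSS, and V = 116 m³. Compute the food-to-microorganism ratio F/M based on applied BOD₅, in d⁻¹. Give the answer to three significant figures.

F/M = applied load / biomass = Q·S₀/(V·X) = 662 × 1180 / (116.0 × 1500) = 4.489 d⁻¹.

F/M ≈ 4.49 d⁻¹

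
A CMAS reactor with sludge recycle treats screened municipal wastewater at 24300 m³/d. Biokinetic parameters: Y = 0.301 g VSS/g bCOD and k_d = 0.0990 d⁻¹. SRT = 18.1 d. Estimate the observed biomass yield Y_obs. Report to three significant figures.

Y_obs ≈ 0.108 g VSS/g bCOD

Observed yield with endogenous decay: Y_obs = Y / (1 + k_d·θ_c) = 0.301 / (1 + 0.0990 × 18.1) = 0.301 / 2.792 = 0.1078 g VSS/g bCOD.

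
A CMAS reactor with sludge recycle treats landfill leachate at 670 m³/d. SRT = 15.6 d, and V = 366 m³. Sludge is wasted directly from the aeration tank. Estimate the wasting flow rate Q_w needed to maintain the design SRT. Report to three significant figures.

For wasting at MLVSS concentration, Q_w = V/θ_c = 366.0/15.6 = 23.46 m³/d.

Q_w ≈ 23.5 m³/d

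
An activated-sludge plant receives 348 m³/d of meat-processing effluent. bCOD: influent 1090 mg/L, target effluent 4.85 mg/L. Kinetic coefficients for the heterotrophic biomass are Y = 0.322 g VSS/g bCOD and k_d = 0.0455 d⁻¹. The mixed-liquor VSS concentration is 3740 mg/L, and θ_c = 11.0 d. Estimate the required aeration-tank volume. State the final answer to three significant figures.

Steady-state biomass mass balance: V·X·(1 + k_d·θ_c) = Y·Q·(S₀ − S)·θ_c, so V = 0.322 × 348 × (1090 − 4.85) × 11.0 / [3740 × (1 + 0.0455 × 11.0)] = 1.34×10^6 / 5612 = 238.3 m³.

V ≈ 238 m³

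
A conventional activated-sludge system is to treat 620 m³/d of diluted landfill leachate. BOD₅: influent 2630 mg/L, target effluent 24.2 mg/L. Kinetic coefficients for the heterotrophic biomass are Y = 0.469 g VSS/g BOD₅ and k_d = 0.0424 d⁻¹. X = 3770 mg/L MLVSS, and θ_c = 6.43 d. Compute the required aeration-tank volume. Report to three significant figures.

Steady-state biomass mass balance: V·X·(1 + k_d·θ_c) = Y·Q·(S₀ − S)·θ_c, so V = 0.469 × 620 × (2630 − 24.2) × 6.43 / [3770 × (1 + 0.0424 × 6.43)] = 4.87×10^6 / 4798 = 1015 m³.

V ≈ 1020 m³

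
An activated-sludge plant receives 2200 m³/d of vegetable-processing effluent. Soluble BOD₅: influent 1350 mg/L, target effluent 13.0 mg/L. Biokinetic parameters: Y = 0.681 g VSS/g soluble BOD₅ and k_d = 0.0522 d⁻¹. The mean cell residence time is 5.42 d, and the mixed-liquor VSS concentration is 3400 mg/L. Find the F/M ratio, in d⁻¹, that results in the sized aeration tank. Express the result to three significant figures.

F/M ≈ 0.351 d⁻¹

From the SRT design equation V = Y Q (S₀−S) θ_c / [X (1 + k_d θ_c)] = 0.681 × 2200 × (1350 − 13.0) × 5.42 / [3400 × (1 + 0.0522 × 5.42)] = 1.09×10^7 / 4362 = 2489 m³.
F/M = applied load / biomass = Q·S₀/(V·X) = 2200 × 1350 / (2489 × 3400) = 0.3510 d⁻¹.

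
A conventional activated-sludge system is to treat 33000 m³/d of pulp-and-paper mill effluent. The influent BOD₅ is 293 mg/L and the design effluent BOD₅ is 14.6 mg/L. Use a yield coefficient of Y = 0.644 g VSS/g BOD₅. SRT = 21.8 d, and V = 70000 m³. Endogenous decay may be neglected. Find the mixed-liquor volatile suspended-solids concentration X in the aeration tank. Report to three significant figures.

X = Y·Q·ΔS·θ_c / V = 0.644 × 33000 × (293 − 14.6) × 21.8 / 70000 = 1843 mg/L.

X ≈ 1840 mg/L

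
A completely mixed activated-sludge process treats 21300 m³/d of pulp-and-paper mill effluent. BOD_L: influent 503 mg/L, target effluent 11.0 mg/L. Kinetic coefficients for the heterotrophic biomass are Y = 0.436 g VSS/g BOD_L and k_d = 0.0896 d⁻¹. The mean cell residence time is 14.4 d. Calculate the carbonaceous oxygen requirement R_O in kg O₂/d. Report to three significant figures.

R_O ≈ 7650 kg O₂/d

Correct the yield for decay: Y_obs = Y/(1 + k_d θ_c) = 0.436 / (1 + 0.0896 × 14.4) = 0.436 / 2.290 = 0.1904.
Q·(S₀ − S) = 21300 × (503 − 11.0) × 10⁻³ = 10480 kg/d removed.
Net sludge production P_X = 0.1904 × 10480 = 1995 kg VSS/d.
R_O = Q·ΔS − 1.42 P_X = 10480 − 2833 = 7647 kg O₂/d.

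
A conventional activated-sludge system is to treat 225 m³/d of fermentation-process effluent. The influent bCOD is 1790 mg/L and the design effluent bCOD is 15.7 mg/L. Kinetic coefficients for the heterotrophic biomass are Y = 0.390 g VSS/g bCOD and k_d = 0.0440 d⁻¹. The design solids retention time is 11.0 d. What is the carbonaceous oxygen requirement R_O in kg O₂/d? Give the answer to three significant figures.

Observed yield with endogenous decay: Y_obs = Y / (1 + k_d·θ_c) = 0.390 / (1 + 0.0440 × 11.0) = 0.390 / 1.484 = 0.2628 g VSS/g bCOD.
Mass of bCOD removed per day: Q(S₀ − S) = 225 × 1774 g/m³ = 399.2 kg/d.
P_X = Y_obs·Q·(S₀ − S) = 0.2628 × 399.2 = 104.9 kg VSS/d.
Carbonaceous O₂ demand = substrate oxidised − cell-mass equivalent = 399.2 − 1.42 × 104.9 = 250.2 kg O₂/d.

R_O ≈ 250 kg O₂/d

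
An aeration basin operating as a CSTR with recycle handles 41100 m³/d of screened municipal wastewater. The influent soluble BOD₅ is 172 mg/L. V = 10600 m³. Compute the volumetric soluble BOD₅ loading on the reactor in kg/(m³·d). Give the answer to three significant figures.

L_v = Q S₀ / V = 41100 × 172 × 10⁻³ / 10600 = 0.6669 kg/(m³·d).

L_v ≈ 0.667 kg soluble BOD₅/(m³·d)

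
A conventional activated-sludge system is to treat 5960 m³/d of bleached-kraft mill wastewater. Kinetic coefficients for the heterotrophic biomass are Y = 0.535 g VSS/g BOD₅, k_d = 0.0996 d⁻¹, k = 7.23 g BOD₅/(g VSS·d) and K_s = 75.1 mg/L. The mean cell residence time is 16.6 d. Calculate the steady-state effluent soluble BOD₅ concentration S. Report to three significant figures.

S ≈ 3.24 mg/L

From the Monod/SRT balance for a CMAS, S = K_s·(1+k_d θ_c)/[θ_c·(Y k − k_d) − 1] = 75.1 × (1 + 0.0996 × 16.6) / [16.6 × (0.535 × 7.23 − 0.0996) − 1] = 199.3 / 61.56 = 3.237 mg/L.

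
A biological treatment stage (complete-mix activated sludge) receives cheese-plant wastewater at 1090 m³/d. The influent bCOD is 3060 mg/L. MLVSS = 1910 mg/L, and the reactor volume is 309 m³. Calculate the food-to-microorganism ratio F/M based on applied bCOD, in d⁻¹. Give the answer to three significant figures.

F/M = Q·S₀ / (V·X) = 1090 × 3060 / (309.0 × 1910) = 5.651 g bCOD·(g VSS·d)⁻¹.

F/M ≈ 5.65 d⁻¹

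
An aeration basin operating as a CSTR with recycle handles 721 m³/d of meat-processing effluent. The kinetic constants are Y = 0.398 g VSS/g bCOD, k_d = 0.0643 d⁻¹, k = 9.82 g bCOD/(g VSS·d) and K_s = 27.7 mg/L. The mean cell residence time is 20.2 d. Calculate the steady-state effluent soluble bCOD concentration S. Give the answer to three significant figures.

S ≈ 0.831 mg/L

For a completely mixed reactor with recycle the Lawrence–McCarty relation gives S = K_s·(1 + k_d·θ_c) / [θ_c·(Y·k − k_d) − 1] = 27.7 × (1 + 0.0643 × 20.2) / [20.2 × (0.398 × 9.82 − 0.0643) − 1] = 63.68 / 76.65 = 0.8308 mg/L.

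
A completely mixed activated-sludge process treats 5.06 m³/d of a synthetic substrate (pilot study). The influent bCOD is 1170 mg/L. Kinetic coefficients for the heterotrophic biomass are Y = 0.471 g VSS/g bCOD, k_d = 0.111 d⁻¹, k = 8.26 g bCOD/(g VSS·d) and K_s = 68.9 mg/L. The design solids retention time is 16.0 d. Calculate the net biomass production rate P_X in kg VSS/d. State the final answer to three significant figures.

P_X ≈ 1.00 kg VSS/d

Effluent substrate depends only on kinetics and SRT: S = K_s(1 + k_d θ_c) / [θ_c(Yk − k_d) − 1] = 68.9 × (1 + 0.111 × 16.0) / [16.0 × (0.471 × 8.26 − 0.111) − 1] = 191.3 / 59.47 = 3.216 mg/L.
Y_obs = Y / (1 + k_d θ_c) = 0.471 / (1 + 0.111 × 16.0) = 0.471 / 2.776 = 0.1697.
ΔS = 1170 − 3.22 = 1167 mg/L, so the substrate removal rate is 5.06 × 1167/1000 = 5.904 kg bCOD/d.
Biomass produced: P_X = Y_obs·Q·ΔS = 0.1697 × 5.904 ≈ 1.002 kg VSS/d.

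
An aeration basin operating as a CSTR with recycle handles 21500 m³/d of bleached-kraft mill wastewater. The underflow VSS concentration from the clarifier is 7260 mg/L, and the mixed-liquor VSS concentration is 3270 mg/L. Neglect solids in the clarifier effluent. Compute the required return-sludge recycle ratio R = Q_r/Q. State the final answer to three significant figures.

R ≈ 0.820

Solids balance on the clarifier gives (1+R)X = R·X_r, so R = X/(X_r − X) = 3270 / (7260 − 3270) = 0.8195.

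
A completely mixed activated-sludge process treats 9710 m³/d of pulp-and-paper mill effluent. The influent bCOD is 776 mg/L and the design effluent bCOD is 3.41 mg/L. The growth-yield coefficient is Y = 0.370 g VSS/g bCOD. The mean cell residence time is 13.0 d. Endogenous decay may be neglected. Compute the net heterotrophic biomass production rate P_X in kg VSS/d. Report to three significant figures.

With endogenous decay neglected, the observed yield equals the true yield: Y_obs = Y = 0.370 g VSS/g bCOD.
Mass of bCOD removed per day: Q(S₀ − S) = 9710 × 772.6 g/m³ = 7502 kg/d.
So the net sludge growth is P_X = 0.3700 × 7502 = 2776 kg VSS/d.

P_X ≈ 2780 kg VSS/d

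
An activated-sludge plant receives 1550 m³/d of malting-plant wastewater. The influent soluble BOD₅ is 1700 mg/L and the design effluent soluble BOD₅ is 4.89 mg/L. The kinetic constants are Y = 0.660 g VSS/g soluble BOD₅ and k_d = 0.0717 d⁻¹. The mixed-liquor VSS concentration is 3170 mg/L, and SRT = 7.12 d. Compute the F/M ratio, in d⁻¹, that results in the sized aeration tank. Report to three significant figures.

Steady-state biomass mass balance: V·X·(1 + k_d·θ_c) = Y·Q·(S₀ − S)·θ_c, so V = 0.660 × 1550 × (1700 − 4.89) × 7.12 / [3170 × (1 + 0.0717 × 7.12)] = 1.23×10^7 / 4788 = 2579 m³.
F/M = applied load / biomass = Q·S₀/(V·X) = 1550 × 1700 / (2579 × 3170) = 0.3224 d⁻¹.

F/M ≈ 0.322 d⁻¹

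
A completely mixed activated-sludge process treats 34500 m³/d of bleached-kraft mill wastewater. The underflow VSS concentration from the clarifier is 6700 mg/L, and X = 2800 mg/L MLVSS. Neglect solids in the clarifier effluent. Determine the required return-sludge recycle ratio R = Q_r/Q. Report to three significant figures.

R = Q_r/Q = X/(X_r − X) = 2800 / (6700 − 2800) = 0.7179.

R ≈ 0.718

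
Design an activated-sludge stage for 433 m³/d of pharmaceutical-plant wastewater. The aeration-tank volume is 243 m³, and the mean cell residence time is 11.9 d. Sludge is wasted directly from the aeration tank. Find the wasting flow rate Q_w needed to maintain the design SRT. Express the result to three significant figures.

Wasting from the aeration tank: Q_w = V / θ_c = 243.0 / 11.9 = 20.42 m³/d.

Q_w ≈ 20.4 m³/d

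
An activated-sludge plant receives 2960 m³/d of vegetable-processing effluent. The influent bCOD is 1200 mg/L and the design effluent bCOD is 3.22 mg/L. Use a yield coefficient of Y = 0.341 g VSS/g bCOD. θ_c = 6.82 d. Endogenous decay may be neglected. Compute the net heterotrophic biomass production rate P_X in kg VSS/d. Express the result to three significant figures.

Since k_d ≈ 0, Y_obs = Y = 0.341 g VSS/g bCOD.
Substrate removed = Q·(S₀ − S) = 2960 m³/d × (1200 − 3.22) g/m³ = 3.54×10^6 g/d = 3542 kg/d.
So the net sludge growth is P_X = 0.3410 × 3542 = 1208 kg VSS/d.

P_X ≈ 1210 kg VSS/d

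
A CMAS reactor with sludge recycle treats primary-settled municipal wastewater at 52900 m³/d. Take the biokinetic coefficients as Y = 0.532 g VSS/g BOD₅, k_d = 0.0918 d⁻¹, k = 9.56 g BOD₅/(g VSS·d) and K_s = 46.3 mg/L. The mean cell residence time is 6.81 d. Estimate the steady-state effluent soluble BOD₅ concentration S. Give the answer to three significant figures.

S ≈ 2.28 mg/L

For a completely mixed reactor with recycle the Lawrence–McCarty relation gives S = K_s·(1 + k_d·θ_c) / [θ_c·(Y·k − k_d) − 1] = 46.3 × (1 + 0.0918 × 6.81) / [6.81 × (0.532 × 9.56 − 0.0918) − 1] = 75.24 / 33.01 = 2.279 mg/L.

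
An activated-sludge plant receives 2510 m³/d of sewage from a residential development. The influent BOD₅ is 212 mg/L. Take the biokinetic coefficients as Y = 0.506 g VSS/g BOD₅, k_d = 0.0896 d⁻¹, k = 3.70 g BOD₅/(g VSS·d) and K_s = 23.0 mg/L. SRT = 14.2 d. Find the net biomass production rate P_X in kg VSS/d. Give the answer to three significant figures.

P_X ≈ 117 kg VSS/d

From the Monod/SRT balance for a CMAS, S = K_s·(1+k_d θ_c)/[θ_c·(Y k − k_d) − 1] = 23.0 × (1 + 0.0896 × 14.2) / [14.2 × (0.506 × 3.70 − 0.0896) − 1] = 52.26 / 24.31 = 2.150 mg/L.
Observed yield with endogenous decay: Y_obs = Y / (1 + k_d·θ_c) = 0.506 / (1 + 0.0896 × 14.2) = 0.506 / 2.272 = 0.2227 g VSS/g BOD₅.
Q·(S₀ − S) = 2510 × (212 − 2.15) × 10⁻³ = 526.7 kg/d removed.
Net biomass production P_X = Y_obs × Q·(S₀ − S) = 0.2227 × 526.7 = 117.3 kg VSS/d.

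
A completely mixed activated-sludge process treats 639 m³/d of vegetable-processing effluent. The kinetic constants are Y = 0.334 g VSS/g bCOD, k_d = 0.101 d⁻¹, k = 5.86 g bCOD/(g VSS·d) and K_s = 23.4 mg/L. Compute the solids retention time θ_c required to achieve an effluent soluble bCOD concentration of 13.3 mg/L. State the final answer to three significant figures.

θ_c ≈ 1.64 d

From 1/θ_c = Y·k·S/(K_s + S) − k_d: Y·k·S/(K_s+S) = 0.334 × 5.86 × 13.3 / (23.4 + 13.3) = 0.7093 d⁻¹.
θ_c = 1/(μ − k_d) = 1/(0.7093 − 0.101) = 1/0.6083 = 1.644 d.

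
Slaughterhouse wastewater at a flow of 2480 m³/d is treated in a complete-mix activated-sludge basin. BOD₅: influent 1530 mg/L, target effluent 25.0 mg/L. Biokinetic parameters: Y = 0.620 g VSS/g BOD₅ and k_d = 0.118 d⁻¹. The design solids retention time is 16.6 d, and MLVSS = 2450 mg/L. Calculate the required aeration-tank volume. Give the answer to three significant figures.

From the SRT design equation V = Y Q (S₀−S) θ_c / [X (1 + k_d θ_c)] = 0.620 × 2480 × (1530 − 25.0) × 16.6 / [2450 × (1 + 0.118 × 16.6)] = 3.84×10^7 / 7249 = 5299 m³.

V ≈ 5300 m³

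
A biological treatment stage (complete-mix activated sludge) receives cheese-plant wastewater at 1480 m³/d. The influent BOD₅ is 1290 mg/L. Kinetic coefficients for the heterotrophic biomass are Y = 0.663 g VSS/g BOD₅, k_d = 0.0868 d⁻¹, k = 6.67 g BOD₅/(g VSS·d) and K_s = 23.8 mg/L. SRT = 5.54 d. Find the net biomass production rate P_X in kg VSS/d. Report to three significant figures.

Effluent substrate depends only on kinetics and SRT: S = K_s(1 + k_d θ_c) / [θ_c(Yk − k_d) − 1] = 23.8 × (1 + 0.0868 × 5.54) / [5.54 × (0.663 × 6.67 − 0.0868) − 1] = 35.24 / 23.02 = 1.531 mg/L.
Y_obs = Y / (1 + k_d θ_c) = 0.663 / (1 + 0.0868 × 5.54) = 0.663 / 1.481 = 0.4477.
Mass of BOD₅ removed per day: Q(S₀ − S) = 1480 × 1288 g/m³ = 1907 kg/d.
Net biomass production P_X = Y_obs × Q·(S₀ − S) = 0.4477 × 1907 = 853.8 kg VSS/d.

P_X ≈ 854 kg VSS/d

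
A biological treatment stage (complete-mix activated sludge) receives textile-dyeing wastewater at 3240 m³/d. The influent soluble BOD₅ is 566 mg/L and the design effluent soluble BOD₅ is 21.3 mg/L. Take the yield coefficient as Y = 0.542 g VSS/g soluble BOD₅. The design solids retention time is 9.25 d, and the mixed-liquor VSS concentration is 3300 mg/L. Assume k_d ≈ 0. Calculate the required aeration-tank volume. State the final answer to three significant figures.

Biomass mass balance (decay neglected): V·X = Y·Q·(S₀ − S)·θ_c, so V = 0.542 × 3240 × (566 − 21.3) × 9.25 / 3300 = 2681 m³.

V ≈ 2680 m³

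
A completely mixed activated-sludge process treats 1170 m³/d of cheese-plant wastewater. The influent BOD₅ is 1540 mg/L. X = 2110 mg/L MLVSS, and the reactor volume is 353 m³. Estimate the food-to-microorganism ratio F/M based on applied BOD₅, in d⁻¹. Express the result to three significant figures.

F/M = Q·S₀ / (V·X) = 1170 × 1540 / (353.0 × 2110) = 2.419 g BOD₅·(g VSS·d)⁻¹.

F/M ≈ 2.42 d⁻¹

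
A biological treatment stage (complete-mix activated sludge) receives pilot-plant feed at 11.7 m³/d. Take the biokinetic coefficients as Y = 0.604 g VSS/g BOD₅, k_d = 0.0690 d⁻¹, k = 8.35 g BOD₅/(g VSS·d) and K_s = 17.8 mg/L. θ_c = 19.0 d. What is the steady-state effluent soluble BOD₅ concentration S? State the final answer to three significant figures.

S ≈ 0.440 mg/L

Effluent substrate depends only on kinetics and SRT: S = K_s(1 + k_d θ_c) / [θ_c(Yk − k_d) − 1] = 17.8 × (1 + 0.0690 × 19.0) / [19.0 × (0.604 × 8.35 − 0.0690) − 1] = 41.14 / 93.51 = 0.4399 mg/L.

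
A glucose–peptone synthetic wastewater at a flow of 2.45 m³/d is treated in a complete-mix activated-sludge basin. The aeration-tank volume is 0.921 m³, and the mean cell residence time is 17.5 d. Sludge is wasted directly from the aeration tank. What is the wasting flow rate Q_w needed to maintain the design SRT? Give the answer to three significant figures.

For wasting at MLVSS concentration, Q_w = V/θ_c = 0.9210/17.5 = 0.05263 m³/d.

Q_w ≈ 0.0526 m³/d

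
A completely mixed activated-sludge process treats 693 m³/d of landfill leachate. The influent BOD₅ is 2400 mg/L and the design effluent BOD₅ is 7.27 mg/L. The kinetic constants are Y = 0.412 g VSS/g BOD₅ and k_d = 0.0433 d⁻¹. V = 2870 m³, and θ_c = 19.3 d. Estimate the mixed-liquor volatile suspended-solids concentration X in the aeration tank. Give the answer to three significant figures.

From V·X·(1 + k_d·θ_c) = Y·Q·(S₀ − S)·θ_c: X = 0.412 × 693 × (2400 − 7.27) × 19.3 / [2870 × (1 + 0.0433 × 19.3)] = 2503 mg/L.

X ≈ 2500 mg/L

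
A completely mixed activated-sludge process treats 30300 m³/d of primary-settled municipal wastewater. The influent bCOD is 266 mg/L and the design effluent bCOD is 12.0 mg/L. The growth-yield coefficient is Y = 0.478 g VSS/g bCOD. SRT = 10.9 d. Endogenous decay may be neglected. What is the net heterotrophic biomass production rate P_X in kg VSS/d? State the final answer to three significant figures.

P_X ≈ 3680 kg VSS/d

With endogenous decay neglected, the observed yield equals the true yield: Y_obs = Y = 0.478 g VSS/g bCOD.
Mass of bCOD removed per day: Q(S₀ − S) = 30300 × 254.0 g/m³ = 7696 kg/d.
Net biomass production P_X = Y_obs × Q·(S₀ − S) = 0.4780 × 7696 = 3679 kg VSS/d.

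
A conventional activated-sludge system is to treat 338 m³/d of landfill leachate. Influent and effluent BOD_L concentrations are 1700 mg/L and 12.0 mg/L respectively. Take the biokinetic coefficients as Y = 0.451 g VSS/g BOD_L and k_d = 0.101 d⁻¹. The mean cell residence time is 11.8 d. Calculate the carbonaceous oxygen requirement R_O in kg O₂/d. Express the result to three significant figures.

Y_obs = Y / (1 + k_d θ_c) = 0.451 / (1 + 0.101 × 11.8) = 0.451 / 2.192 = 0.2058.
Mass of BOD_L removed per day: Q(S₀ − S) = 338 × 1688 g/m³ = 570.5 kg/d.
Net sludge production P_X = 0.2058 × 570.5 = 117.4 kg VSS/d.
R_O = Q·ΔS − 1.42 P_X = 570.5 − 166.7 = 403.8 kg O₂/d.

R_O ≈ 404 kg O₂/d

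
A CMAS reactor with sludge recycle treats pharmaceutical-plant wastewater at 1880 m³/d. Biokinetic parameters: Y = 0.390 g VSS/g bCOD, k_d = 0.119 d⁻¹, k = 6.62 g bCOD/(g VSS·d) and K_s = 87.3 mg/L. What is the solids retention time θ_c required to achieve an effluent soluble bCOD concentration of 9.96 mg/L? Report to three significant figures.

Specific growth rate at S = 9.96 mg/L: μ = YkS/(K_s+S) = 0.390·6.62·9.96/(87.3+9.96) = 0.2644 d⁻¹.
θ_c = 1/(μ − k_d) = 1/(0.2644 − 0.119) = 1/0.1454 = 6.878 d.

θ_c ≈ 6.88 d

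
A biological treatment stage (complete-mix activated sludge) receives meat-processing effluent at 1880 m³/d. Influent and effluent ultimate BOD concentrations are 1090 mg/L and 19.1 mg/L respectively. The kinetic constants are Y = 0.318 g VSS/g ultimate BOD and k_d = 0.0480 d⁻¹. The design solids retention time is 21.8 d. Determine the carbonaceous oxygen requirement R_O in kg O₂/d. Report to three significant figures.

R_O ≈ 1570 kg O₂/d

The observed yield is Y_obs = Y/(1 + k_d·θ_c) = 0.318 / (1 + 0.0480 × 21.8) = 0.318 / 2.046 = 0.1554 g VSS per g ultimate BOD removed.
Substrate removed = Q·(S₀ − S) = 1880 m³/d × (1090 − 19.1) g/m³ = 2.01×10^6 g/d = 2013 kg/d.
Biomass synthesised: P_X = Y_obs × 2013 = 312.9 kg VSS/d.
R_O = Q·ΔS − 1.42 P_X = 2013 − 444.3 = 1569 kg O₂/d.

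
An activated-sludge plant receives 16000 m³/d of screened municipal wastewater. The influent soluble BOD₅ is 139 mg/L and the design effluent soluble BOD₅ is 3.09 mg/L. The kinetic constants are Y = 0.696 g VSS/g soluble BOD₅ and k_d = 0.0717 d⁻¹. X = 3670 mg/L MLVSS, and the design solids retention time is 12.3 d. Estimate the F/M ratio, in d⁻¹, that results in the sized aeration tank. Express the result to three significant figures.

F/M ≈ 0.225 d⁻¹

Rearranging the biomass balance for a CMAS with decay, V = Y·Q·ΔS·θ_c / [X·(1+k_d θ_c)] = 0.696 × 16000 × (139 − 3.09) × 12.3 / [3670 × (1 + 0.0717 × 12.3)] = 1.86×10^7 / 6907 = 2695 m³.
F/M = applied load / biomass = Q·S₀/(V·X) = 16000 × 139 / (2695 × 3670) = 0.2248 d⁻¹.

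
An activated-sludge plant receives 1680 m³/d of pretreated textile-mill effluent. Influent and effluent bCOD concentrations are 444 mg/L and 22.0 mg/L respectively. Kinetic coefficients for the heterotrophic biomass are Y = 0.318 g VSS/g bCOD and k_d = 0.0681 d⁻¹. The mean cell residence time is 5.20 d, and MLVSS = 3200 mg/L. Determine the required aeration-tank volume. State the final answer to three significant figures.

V ≈ 271 m³

From the SRT design equation V = Y Q (S₀−S) θ_c / [X (1 + k_d θ_c)] = 0.318 × 1680 × (444 − 22.0) × 5.20 / [3200 × (1 + 0.0681 × 5.20)] = 1.17×10^6 / 4333 = 270.5 m³.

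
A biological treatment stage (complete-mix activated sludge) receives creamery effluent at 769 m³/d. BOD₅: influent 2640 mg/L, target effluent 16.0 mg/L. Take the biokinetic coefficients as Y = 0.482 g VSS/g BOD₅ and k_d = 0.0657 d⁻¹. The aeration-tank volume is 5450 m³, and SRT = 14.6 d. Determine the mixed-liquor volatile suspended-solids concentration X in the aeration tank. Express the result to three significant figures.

X = Y·Q·ΔS·θ_c / [V·(1 + k_d θ_c)] = 0.482 × 769 × (2640 − 16.0) × 14.6 / [5450 × (1 + 0.0657 × 14.6)] = 1330 mg/L.

X ≈ 1330 mg/L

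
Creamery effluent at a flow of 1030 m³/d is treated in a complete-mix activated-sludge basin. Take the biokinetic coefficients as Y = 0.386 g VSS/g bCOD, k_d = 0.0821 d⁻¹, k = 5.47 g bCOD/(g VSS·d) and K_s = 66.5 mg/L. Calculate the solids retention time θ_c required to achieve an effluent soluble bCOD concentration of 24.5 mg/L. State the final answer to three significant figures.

At the target effluent, Y k S/(K_s+S) = 0.386×5.47×24.5/91.00 = 0.5685 d⁻¹.
1/θ_c = 0.5685 − 0.0821 = 0.4864 d⁻¹, so θ_c = 2.056 d.

θ_c ≈ 2.06 d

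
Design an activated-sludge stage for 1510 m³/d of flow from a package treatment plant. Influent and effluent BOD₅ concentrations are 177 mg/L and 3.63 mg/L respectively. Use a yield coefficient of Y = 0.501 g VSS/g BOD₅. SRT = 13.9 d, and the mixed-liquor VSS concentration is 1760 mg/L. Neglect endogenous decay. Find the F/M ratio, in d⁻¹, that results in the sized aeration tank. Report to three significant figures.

F/M ≈ 0.147 d⁻¹

Biomass mass balance (decay neglected): V·X = Y·Q·(S₀ − S)·θ_c, so V = 0.501 × 1510 × (177 − 3.63) × 13.9 / 1760 = 1036 m³.
F/M = Q·S₀ / (V·X) = 1510 × 177 / (1036 × 1760) = 0.1466 g BOD₅·(g VSS·d)⁻¹.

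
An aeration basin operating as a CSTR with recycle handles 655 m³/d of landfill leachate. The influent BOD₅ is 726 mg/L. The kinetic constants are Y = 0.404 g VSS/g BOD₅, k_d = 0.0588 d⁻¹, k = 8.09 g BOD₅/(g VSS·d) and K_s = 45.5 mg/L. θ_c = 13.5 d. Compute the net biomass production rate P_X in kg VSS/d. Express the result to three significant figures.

Effluent substrate depends only on kinetics and SRT: S = K_s(1 + k_d θ_c) / [θ_c(Yk − k_d) − 1] = 45.5 × (1 + 0.0588 × 13.5) / [13.5 × (0.404 × 8.09 − 0.0588) − 1] = 81.62 / 42.33 = 1.928 mg/L.
Correct the yield for decay: Y_obs = Y/(1 + k_d θ_c) = 0.404 / (1 + 0.0588 × 13.5) = 0.404 / 1.794 = 0.2252.
ΔS = 726 − 1.93 = 724.1 mg/L, so the substrate removal rate is 655 × 724.1/1000 = 474.3 kg BOD₅/d.
So the net sludge growth is P_X = 0.2252 × 474.3 = 106.8 kg VSS/d.

P_X ≈ 107 kg VSS/d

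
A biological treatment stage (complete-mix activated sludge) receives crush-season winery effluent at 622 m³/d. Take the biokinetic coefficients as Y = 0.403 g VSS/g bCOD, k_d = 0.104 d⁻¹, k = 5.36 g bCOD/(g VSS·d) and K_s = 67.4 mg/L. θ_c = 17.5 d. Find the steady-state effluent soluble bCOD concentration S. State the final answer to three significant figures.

For a completely mixed reactor with recycle the Lawrence–McCarty relation gives S = K_s·(1 + k_d·θ_c) / [θ_c·(Y·k − k_d) − 1] = 67.4 × (1 + 0.104 × 17.5) / [17.5 × (0.403 × 5.36 − 0.104) − 1] = 190.1 / 34.98 = 5.433 mg/L.

S ≈ 5.43 mg/L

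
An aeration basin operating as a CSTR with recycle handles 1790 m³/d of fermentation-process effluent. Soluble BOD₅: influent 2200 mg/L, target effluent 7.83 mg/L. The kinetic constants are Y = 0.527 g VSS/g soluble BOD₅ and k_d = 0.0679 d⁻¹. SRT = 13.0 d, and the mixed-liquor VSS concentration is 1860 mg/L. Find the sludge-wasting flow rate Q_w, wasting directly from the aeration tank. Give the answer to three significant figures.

Q_w ≈ 591 m³/d

Steady-state biomass mass balance: V·X·(1 + k_d·θ_c) = Y·Q·(S₀ − S)·θ_c, so V = 0.527 × 1790 × (2200 − 7.83) × 13.0 / [1860 × (1 + 0.0679 × 13.0)] = 2.69×10^7 / 3502 = 7677 m³.
With mixed-liquor wasting, θ_c = V/Q_w, so Q_w = V/θ_c = 7677/13.0 = 590.5 m³/d.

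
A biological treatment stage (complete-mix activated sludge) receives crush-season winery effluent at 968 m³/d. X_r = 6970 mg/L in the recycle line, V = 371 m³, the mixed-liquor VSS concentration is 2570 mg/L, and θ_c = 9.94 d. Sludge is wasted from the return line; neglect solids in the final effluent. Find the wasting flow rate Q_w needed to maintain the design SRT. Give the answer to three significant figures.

Q_w ≈ 13.8 m³/d

Wasting from the return line (neglecting effluent solids): Q_w = V·X / (θ_c·X_r) = 371.0 × 2570 / (9.94 × 6970) = 13.76 m³/d.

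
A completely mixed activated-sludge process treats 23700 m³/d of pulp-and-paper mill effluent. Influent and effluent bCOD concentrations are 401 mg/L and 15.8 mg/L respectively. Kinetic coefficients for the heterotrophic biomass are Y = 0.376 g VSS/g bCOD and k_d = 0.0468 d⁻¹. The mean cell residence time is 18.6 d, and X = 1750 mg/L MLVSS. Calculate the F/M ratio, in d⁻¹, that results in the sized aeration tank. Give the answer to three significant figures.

F/M ≈ 0.278 d⁻¹

From the SRT design equation V = Y Q (S₀−S) θ_c / [X (1 + k_d θ_c)] = 0.376 × 23700 × (401 − 15.8) × 18.6 / [1750 × (1 + 0.0468 × 18.6)] = 6.38×10^7 / 3273 = 19505 m³.
Food-to-microorganism ratio F/M = Q S₀ / (V X) = 23700 × 401 / (19505 × 1750) = 0.2784 d⁻¹.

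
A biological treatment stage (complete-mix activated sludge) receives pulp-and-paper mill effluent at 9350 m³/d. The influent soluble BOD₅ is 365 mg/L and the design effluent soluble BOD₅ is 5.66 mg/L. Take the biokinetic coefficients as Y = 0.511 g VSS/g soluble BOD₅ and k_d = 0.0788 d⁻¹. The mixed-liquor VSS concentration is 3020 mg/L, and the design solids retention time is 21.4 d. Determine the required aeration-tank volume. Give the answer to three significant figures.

Rearranging the biomass balance for a CMAS with decay, V = Y·Q·ΔS·θ_c / [X·(1+k_d θ_c)] = 0.511 × 9350 × (365 − 5.66) × 21.4 / [3020 × (1 + 0.0788 × 21.4)] = 3.67×10^7 / 8113 = 4529 m³.

V ≈ 4530 m³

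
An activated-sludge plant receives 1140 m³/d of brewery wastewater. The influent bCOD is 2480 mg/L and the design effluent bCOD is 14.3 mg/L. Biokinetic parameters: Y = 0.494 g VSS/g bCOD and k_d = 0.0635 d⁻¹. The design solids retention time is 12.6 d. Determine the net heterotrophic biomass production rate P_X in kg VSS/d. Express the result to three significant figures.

P_X ≈ 771 kg VSS/d

Y_obs = Y / (1 + k_d θ_c) = 0.494 / (1 + 0.0635 × 12.6) = 0.494 / 1.800 = 0.2744.
Q·(S₀ − S) = 1140 × (2480 − 14.3) × 10⁻³ = 2811 kg/d removed.
P_X = Y_obs · Q(S₀ − S) = 0.2744 × 2811 = 771.4 kg VSS/d.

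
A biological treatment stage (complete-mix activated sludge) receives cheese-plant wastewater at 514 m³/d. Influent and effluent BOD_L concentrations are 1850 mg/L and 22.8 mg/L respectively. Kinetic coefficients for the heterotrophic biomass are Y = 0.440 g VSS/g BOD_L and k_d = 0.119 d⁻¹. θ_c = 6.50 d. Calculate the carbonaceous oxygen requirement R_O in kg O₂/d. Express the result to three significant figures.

R_O ≈ 608 kg O₂/d

The observed yield is Y_obs = Y/(1 + k_d·θ_c) = 0.440 / (1 + 0.119 × 6.50) = 0.440 / 1.773 = 0.2481 g VSS per g BOD_L removed.
ΔS = 1850 − 22.8 = 1827 mg/L, so the substrate removal rate is 514 × 1827/1000 = 939.2 kg BOD_L/d.
Biomass synthesised: P_X = Y_obs × 939.2 = 233.0 kg VSS/d.
R_O = Q·(S₀ − S) − 1.42·P_X = 939.2 − 1.42 × 233.0 = 608.3 kg O₂/d.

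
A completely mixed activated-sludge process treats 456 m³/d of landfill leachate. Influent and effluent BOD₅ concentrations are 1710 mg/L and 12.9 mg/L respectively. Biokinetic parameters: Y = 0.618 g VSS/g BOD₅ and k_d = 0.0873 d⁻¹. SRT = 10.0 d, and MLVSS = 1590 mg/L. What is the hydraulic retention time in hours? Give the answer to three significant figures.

τ ≈ 84.5 h

Steady-state biomass mass balance: V·X·(1 + k_d·θ_c) = Y·Q·(S₀ − S)·θ_c, so V = 0.618 × 456 × (1710 − 12.9) × 10.0 / [1590 × (1 + 0.0873 × 10.0)] = 4.78×10^6 / 2978 = 1606 m³.
τ = V/Q = 1606/456 = 3.522 d, or 84.52 h.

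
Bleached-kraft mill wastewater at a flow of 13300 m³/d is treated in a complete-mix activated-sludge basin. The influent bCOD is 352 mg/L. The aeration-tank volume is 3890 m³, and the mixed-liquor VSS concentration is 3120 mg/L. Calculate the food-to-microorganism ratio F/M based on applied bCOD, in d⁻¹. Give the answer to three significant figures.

F/M = applied load / biomass = Q·S₀/(V·X) = 13300 × 352 / (3890 × 3120) = 0.3857 d⁻¹.

F/M ≈ 0.386 d⁻¹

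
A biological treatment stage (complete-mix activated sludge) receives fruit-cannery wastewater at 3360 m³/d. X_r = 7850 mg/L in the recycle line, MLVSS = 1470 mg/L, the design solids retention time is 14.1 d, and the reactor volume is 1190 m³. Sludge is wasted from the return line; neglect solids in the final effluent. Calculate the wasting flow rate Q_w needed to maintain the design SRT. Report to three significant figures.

Wasting from the return line (neglecting effluent solids): Q_w = V·X / (θ_c·X_r) = 1190 × 1470 / (14.1 × 7850) = 15.80 m³/d.

Q_w ≈ 15.8 m³/d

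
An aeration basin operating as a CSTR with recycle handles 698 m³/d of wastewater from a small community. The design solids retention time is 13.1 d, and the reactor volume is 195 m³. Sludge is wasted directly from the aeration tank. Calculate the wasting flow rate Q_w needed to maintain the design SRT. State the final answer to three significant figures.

With mixed-liquor wasting, θ_c = V/Q_w, so Q_w = V/θ_c = 195.0/13.1 = 14.89 m³/d.

Q_w ≈ 14.9 m³/d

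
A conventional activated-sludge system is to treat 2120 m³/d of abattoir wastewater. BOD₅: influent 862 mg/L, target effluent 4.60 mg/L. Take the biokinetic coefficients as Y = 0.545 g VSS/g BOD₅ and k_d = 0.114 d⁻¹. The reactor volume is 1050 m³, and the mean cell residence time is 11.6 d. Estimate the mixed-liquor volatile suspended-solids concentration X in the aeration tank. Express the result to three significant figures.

X ≈ 4710 mg/L

X = Y·Q·ΔS·θ_c / [V·(1 + k_d θ_c)] = 0.545 × 2120 × (862 − 4.60) × 11.6 / [1050 × (1 + 0.114 × 11.6)] = 4712 mg/L.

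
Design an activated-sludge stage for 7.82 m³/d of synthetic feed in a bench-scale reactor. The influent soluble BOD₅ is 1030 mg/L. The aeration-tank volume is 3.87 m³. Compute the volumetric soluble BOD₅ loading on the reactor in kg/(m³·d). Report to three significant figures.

Volumetric loading L_v = Q·S₀ / V = 7.82 × 1030 g/m³ / 3.870 m³ = 2081 g/(m³·d) = 2.081 kg soluble BOD₅/(m³·d).

L_v ≈ 2.08 kg soluble BOD₅/(m³·d)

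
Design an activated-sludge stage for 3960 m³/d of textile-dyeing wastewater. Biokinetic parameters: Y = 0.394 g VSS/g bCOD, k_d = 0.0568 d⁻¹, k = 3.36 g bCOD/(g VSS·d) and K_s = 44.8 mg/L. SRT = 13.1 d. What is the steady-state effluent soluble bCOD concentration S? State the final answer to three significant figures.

For a completely mixed reactor with recycle the Lawrence–McCarty relation gives S = K_s·(1 + k_d·θ_c) / [θ_c·(Y·k − k_d) − 1] = 44.8 × (1 + 0.0568 × 13.1) / [13.1 × (0.394 × 3.36 − 0.0568) − 1] = 78.13 / 15.60 = 5.009 mg/L.

S ≈ 5.01 mg/L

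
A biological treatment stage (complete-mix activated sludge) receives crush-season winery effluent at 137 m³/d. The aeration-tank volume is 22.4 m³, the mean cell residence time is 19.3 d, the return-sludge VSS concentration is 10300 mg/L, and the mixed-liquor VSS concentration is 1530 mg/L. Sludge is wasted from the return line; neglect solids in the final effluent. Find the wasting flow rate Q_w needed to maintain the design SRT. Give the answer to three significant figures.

Wasting from the return line (neglecting effluent solids): Q_w = V·X / (θ_c·X_r) = 22.40 × 1530 / (19.3 × 10300) = 0.1724 m³/d.

Q_w ≈ 0.172 m³/d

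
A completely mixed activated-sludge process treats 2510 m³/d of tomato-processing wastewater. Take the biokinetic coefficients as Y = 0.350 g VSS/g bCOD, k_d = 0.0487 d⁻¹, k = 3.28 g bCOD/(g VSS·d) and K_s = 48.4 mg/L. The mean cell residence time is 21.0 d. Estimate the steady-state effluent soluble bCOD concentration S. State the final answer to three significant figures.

Effluent substrate depends only on kinetics and SRT: S = K_s(1 + k_d θ_c) / [θ_c(Yk − k_d) − 1] = 48.4 × (1 + 0.0487 × 21.0) / [21.0 × (0.350 × 3.28 − 0.0487) − 1] = 97.90 / 22.09 = 4.433 mg/L.

S ≈ 4.43 mg/L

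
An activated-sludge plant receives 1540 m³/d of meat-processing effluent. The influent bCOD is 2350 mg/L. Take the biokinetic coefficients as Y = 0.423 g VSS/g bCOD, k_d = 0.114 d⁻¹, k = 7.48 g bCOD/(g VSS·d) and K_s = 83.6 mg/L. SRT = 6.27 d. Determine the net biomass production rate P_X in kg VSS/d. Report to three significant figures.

From the Monod/SRT balance for a CMAS, S = K_s·(1+k_d θ_c)/[θ_c·(Y k − k_d) − 1] = 83.6 × (1 + 0.114 × 6.27) / [6.27 × (0.423 × 7.48 − 0.114) − 1] = 143.4 / 18.12 = 7.910 mg/L.
The observed yield is Y_obs = Y/(1 + k_d·θ_c) = 0.423 / (1 + 0.114 × 6.27) = 0.423 / 1.715 = 0.2467 g VSS per g bCOD removed.
Q·(S₀ − S) = 1540 × (2350 − 7.91) × 10⁻³ = 3607 kg/d removed.
Net biomass production P_X = Y_obs × Q·(S₀ − S) = 0.2467 × 3607 = 889.7 kg VSS/d.

P_X ≈ 890 kg VSS/d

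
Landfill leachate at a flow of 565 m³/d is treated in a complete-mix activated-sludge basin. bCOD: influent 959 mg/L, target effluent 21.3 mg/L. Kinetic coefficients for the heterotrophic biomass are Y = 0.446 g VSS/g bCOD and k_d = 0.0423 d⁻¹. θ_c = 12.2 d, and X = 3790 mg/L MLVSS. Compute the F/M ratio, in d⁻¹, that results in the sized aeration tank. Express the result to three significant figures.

F/M ≈ 0.285 d⁻¹

Steady-state biomass mass balance: V·X·(1 + k_d·θ_c) = Y·Q·(S₀ − S)·θ_c, so V = 0.446 × 565 × (959 − 21.3) × 12.2 / [3790 × (1 + 0.0423 × 12.2)] = 2.88×10^6 / 5746 = 501.7 m³.
F/M = Q·S₀ / (V·X) = 565 × 959 / (501.7 × 3790) = 0.2850 g bCOD·(g VSS·d)⁻¹.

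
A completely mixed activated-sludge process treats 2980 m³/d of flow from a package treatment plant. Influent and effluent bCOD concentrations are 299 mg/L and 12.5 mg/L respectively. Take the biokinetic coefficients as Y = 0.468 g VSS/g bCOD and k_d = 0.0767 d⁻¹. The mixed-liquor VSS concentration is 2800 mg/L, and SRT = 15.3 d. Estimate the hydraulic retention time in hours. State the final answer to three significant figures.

From the SRT design equation V = Y Q (S₀−S) θ_c / [X (1 + k_d θ_c)] = 0.468 × 2980 × (299 − 12.5) × 15.3 / [2800 × (1 + 0.0767 × 15.3)] = 6.11×10^6 / 6086 = 1005 m³.
HRT = V/Q = 1005 m³ / 2980 m³·d⁻¹ = 0.3371 d × 24 = 8.090 h.

τ ≈ 8.09 h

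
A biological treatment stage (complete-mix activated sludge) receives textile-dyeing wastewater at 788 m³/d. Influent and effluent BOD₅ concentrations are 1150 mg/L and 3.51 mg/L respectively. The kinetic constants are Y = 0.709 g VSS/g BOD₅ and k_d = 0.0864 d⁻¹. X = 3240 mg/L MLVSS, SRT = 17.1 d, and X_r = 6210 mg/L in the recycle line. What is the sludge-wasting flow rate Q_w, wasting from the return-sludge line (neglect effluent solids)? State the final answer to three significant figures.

Steady-state biomass mass balance: V·X·(1 + k_d·θ_c) = Y·Q·(S₀ − S)·θ_c, so V = 0.709 × 788 × (1150 − 3.51) × 17.1 / [3240 × (1 + 0.0864 × 17.1)] = 1.1×10^7 / 8027 = 1365 m³.
θ_c = V·X/(Q_w·X_r) when wasting from the recycle, so Q_w = V·X/(θ_c·X_r) = 1365 × 3240 / (17.1 × 6210) = 41.63 m³/d.

Q_w ≈ 41.6 m³/d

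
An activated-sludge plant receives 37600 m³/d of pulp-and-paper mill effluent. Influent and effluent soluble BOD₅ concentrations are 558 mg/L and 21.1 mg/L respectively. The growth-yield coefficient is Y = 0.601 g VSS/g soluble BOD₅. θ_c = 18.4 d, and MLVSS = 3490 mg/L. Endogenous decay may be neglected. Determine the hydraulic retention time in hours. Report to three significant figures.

Biomass mass balance (decay neglected): V·X = Y·Q·(S₀ − S)·θ_c, so V = 0.601 × 37600 × (558 − 21.1) × 18.4 / 3490 = 63966 m³.
τ = V/Q = 63966/37600 = 1.701 d, or 40.83 h.

τ ≈ 40.8 h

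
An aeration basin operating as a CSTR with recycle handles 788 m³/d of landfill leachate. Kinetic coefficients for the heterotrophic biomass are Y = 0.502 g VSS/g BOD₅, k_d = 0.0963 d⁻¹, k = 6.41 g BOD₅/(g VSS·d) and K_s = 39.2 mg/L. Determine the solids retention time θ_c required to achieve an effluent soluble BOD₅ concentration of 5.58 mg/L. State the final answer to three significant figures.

From 1/θ_c = Y·k·S/(K_s + S) − k_d: Y·k·S/(K_s+S) = 0.502 × 6.41 × 5.58 / (39.2 + 5.58) = 0.4010 d⁻¹.
θ_c = 1/(μ − k_d) = 1/(0.4010 − 0.0963) = 1/0.3047 = 3.282 d.

θ_c ≈ 3.28 d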